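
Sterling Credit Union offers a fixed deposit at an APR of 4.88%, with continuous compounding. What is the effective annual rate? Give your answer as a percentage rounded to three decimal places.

5.001%

With continuous compounding, EAR = e^0.0488 − 1.
e^0.0488 = 1.050010, so EAR = 0.050010 = 5.001%.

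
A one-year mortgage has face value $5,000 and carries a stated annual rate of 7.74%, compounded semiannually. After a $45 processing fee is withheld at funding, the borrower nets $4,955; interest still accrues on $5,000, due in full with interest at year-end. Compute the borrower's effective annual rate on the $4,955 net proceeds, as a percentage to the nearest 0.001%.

8.870%

Amount owed after one year: 5,000 × (1 + 0.0774/2)^2 = 5,000 × 1.078898 = $5,394.49.
Effective rate on net proceeds: 5,394.49 / 4,955 − 1 = 0.088696 = 8.870%.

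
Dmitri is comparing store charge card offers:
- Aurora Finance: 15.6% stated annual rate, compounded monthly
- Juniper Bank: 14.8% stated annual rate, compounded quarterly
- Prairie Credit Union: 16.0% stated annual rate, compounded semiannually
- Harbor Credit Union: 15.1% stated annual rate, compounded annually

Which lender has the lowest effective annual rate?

Aurora Finance: (1 + 0.156/12)^12 − 1 = 16.765%
Juniper Bank: (1 + 0.148/4)^4 − 1 = 15.642%
Prairie Credit Union: (1 + 0.160/2)^2 − 1 = 16.640%
Harbor Credit Union: compounded annually, EAR = 15.100%
The lowest effective annual rate is Harbor Credit Union at 15.100%.

Harbor Credit Union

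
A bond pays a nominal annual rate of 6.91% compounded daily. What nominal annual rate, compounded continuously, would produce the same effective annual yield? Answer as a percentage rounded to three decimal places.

6.909%

EAR = (1 + 0.0691/365)^365 − 1 = 0.071536.
Equivalent continuous rate: r = ln(1 + 0.071536) = 0.069093 = 6.909%.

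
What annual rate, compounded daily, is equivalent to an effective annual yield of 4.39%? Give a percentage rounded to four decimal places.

4.2966%

(1 + r/365)^365 − 1 = 0.0439, so 1 + r/365 = 1.0439^(1/365).
r/365 = 0.000118, so r = 0.042966 = 4.2966%.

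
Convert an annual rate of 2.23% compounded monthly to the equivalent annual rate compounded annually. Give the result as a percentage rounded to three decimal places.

EAR = (1 + 0.0223/12)^12 − 1 = 0.022529.
Compounded annually, the equivalent nominal rate is the EAR itself: 2.253%.

2.253%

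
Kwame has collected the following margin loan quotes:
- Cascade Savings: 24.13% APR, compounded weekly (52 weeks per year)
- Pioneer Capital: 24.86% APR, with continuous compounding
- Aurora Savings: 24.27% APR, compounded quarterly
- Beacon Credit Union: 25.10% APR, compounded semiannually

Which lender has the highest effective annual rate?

Pioneer Capital

Cascade Savings: (1 + 0.2413/52)^52 − 1 = 27.219%
Pioneer Capital: e^0.2486 − 1 = 28.223%
Aurora Savings: (1 + 0.2427/4)^4 − 1 = 26.570%
Beacon Credit Union: (1 + 0.2510/2)^2 − 1 = 26.675%
The highest effective annual rate is Pioneer Capital at 28.223%.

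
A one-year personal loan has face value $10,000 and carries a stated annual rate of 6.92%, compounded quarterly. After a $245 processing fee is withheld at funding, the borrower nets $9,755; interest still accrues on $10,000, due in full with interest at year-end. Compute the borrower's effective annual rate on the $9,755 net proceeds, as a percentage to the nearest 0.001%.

9.792%

Amount owed after one year: 10,000 × (1 + 0.0692/4)^4 = 10,000 × 1.071017 = $10,710.17.
Effective rate on net proceeds: 10,710.17 / 9,755 − 1 = 0.097915 = 9.792%.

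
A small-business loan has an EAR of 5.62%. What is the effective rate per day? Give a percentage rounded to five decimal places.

The per-day rate i satisfies (1 + i)^365 = 1 + 0.0562.
i = 1.0562^(1/365) − 1 = 0.0001498 = 0.01498%.

0.01498%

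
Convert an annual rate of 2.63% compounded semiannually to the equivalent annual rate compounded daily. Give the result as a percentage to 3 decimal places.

2.613%

EAR = (1 + 0.0263/2)^2 − 1 = 0.026473.
Solve (1 + r/365)^365 = 1.026473: r/365 = 1.026473^(1/365) − 1 = 0.000072, so r = 0.026130 = 2.613%.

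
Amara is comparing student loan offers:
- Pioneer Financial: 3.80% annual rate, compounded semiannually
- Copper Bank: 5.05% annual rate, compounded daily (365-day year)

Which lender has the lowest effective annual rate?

Pioneer Financial

Pioneer Financial: (1 + 0.0380/2)^2 − 1 = 3.836%
Copper Bank: (1 + 0.0505/365)^365 − 1 = 5.179%
The lowest effective annual rate is Pioneer Financial at 3.836%.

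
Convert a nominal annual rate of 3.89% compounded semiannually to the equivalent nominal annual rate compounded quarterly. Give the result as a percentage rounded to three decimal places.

3.871%

EAR = (1 + 0.0389/2)^2 − 1 = 0.039278.
Solve (1 + r/4)^4 = 1.039278: r/4 = 1.039278^(1/4) − 1 = 0.009678, so r = 0.038713 = 3.871%.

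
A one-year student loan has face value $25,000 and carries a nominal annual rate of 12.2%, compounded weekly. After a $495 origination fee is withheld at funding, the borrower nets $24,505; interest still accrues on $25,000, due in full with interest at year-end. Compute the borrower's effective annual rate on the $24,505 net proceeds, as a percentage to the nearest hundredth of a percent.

Amount owed after one year: 25,000 × (1 + 0.122/52)^52 = 25,000 × 1.129593 = $28,239.82.
Effective rate on net proceeds: 28,239.82 / 24,505 − 1 = 0.152410 = 15.24%.

15.24%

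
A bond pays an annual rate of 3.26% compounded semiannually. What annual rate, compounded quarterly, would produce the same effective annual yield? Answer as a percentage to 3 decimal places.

3.247%

EAR = (1 + 0.0326/2)^2 − 1 = 0.032866.
Solve (1 + r/4)^4 = 1.032866: r/4 = 1.032866^(1/4) − 1 = 0.008117, so r = 0.032468 = 3.247%.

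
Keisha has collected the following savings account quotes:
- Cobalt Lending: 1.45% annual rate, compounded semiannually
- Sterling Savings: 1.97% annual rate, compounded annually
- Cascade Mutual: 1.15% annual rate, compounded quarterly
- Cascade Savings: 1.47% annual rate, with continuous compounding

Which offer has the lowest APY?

Cascade Mutual

Cobalt Lending: (1 + 0.0145/2)^2 − 1 = 1.455%
Sterling Savings: compounded annually, EAR = 1.970%
Cascade Mutual: (1 + 0.0115/4)^4 − 1 = 1.155%
Cascade Savings: e^0.0147 − 1 = 1.481%
The lowest effective annual rate is Cascade Mutual at 1.155%.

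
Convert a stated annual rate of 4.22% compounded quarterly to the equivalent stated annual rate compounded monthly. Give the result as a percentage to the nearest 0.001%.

EAR = (1 + 0.0422/4)^4 − 1 = 0.042873.
Solve (1 + r/12)^12 = 1.042873: r/12 = 1.042873^(1/12) − 1 = 0.003504, so r = 0.042052 = 4.205%.

4.205%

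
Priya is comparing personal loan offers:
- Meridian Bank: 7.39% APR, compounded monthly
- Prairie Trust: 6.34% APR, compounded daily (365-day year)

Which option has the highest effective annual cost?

Meridian Bank: (1 + 0.0739/12)^12 − 1 = 7.646%
Prairie Trust: (1 + 0.0634/365)^365 − 1 = 6.545%
The highest effective annual rate is Meridian Bank at 7.646%.

Meridian Bank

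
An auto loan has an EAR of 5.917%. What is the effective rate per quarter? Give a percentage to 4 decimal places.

The per-quarter rate i satisfies (1 + i)^4 = 1 + 0.05917.
i = 1.05917^(1/4) − 1 = 0.0144752 = 1.4475%.

1.4475%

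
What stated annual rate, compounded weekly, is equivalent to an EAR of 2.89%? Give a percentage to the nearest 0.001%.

(1 + r/52)^52 − 1 = 0.0289, so 1 + r/52 = 1.0289^(1/52).
r/52 = 0.000548, so r = 0.028498 = 2.850%.

2.850%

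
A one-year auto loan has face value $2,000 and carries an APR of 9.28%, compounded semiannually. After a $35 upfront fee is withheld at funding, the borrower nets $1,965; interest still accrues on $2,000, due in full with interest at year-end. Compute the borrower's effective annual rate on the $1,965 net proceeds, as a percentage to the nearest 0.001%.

11.446%

Amount owed after one year: 2,000 × (1 + 0.0928/2)^2 = 2,000 × 1.094953 = $2,189.91.
Effective rate on net proceeds: 2,189.91 / 1,965 − 1 = 0.114456 = 11.446%.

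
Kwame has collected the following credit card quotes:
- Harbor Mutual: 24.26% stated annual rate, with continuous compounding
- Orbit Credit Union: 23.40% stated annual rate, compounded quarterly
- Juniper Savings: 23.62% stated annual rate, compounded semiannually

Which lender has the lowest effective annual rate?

Juniper Savings

Harbor Mutual: e^0.2426 − 1 = 27.456%
Orbit Credit Union: (1 + 0.2340/4)^4 − 1 = 25.535%
Juniper Savings: (1 + 0.2362/2)^2 − 1 = 25.015%
The lowest effective annual rate is Juniper Savings at 25.015%.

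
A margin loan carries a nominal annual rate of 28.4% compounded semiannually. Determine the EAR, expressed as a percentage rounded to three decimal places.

30.416%

EAR = (1 + 0.284/2)^2 − 1.
= 1.304164 − 1 = 30.416%.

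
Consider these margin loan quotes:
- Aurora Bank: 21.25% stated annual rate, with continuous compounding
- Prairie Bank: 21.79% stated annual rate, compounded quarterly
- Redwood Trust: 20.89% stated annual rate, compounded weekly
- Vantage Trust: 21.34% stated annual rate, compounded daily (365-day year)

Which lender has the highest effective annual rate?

Aurora Bank: e^0.2125 − 1 = 23.677%
Prairie Bank: (1 + 0.2179/4)^4 − 1 = 23.636%
Redwood Trust: (1 + 0.2089/52)^52 − 1 = 23.181%
Vantage Trust: (1 + 0.2134/365)^365 − 1 = 23.780%
The highest effective annual rate is Vantage Trust at 23.780%.

Vantage Trust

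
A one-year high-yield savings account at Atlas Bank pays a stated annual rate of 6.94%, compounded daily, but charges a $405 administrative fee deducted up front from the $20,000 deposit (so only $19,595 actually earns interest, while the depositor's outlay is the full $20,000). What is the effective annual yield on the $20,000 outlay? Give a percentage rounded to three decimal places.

5.015%

Value after one year: 19,595 × (1 + 0.0694/365)^365 = 19,595 × 1.071858 = $21,003.05.
Effective yield on the $20,000 outlay: 21,003.05 / 20,000 − 1 = 0.050153 = 5.015%.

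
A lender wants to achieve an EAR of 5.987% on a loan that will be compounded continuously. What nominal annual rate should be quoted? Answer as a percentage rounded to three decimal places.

5.815%

Continuous: nominal r satisfies e^r − 1 = 0.05987.
r = ln(1 + 0.05987) = ln(1.05987) = 0.058146 = 5.815%.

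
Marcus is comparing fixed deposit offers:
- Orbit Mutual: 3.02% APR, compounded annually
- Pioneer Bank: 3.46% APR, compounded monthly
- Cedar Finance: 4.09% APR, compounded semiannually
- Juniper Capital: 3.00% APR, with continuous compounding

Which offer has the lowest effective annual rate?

Orbit Mutual

Orbit Mutual: compounded annually, EAR = 3.020%
Pioneer Bank: (1 + 0.0346/12)^12 − 1 = 3.515%
Cedar Finance: (1 + 0.0409/2)^2 − 1 = 4.132%
Juniper Capital: e^0.0300 − 1 = 3.045%
The lowest effective annual rate is Orbit Mutual at 3.020%.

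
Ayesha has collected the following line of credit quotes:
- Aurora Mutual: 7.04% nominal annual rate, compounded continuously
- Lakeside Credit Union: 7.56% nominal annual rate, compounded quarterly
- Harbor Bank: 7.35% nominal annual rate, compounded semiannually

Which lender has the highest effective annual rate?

Lakeside Credit Union

Aurora Mutual: e^0.0704 − 1 = 7.294%
Lakeside Credit Union: (1 + 0.0756/4)^4 − 1 = 7.777%
Harbor Bank: (1 + 0.0735/2)^2 − 1 = 7.485%
The highest effective annual rate is Lakeside Credit Union at 7.777%.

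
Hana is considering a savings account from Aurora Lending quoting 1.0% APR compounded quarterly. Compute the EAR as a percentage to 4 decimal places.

1.0038%

EAR = (1 + 0.010/4)^4 − 1.
= (1 + 0.002500)^4 − 1 = 1.010038 − 1 = 1.0038%.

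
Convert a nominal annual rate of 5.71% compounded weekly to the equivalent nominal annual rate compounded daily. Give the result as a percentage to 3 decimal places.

EAR = (1 + 0.0571/52)^52 − 1 = 0.058729.
Solve (1 + r/365)^365 = 1.058729: r/365 = 1.058729^(1/365) − 1 = 0.000156, so r = 0.057073 = 5.707%.

5.707%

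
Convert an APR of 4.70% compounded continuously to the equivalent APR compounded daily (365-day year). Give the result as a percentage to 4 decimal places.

4.7003%

EAR under continuous compounding: e^0.0470 − 1 = 0.048122.
Solve (1 + r/365)^365 = 1.048122: r/365 = 1.048122^(1/365) − 1 = 0.000129, so r = 0.047003 = 4.7003%.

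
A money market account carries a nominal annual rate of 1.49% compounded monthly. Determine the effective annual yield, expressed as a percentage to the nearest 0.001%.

1.500%

EAR = (1 + 0.0149/12)^12 − 1.
= 1.015002 − 1 = 1.500%.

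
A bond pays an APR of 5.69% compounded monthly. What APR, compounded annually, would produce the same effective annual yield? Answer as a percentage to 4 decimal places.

5.8408%

EAR = (1 + 0.0569/12)^12 − 1 = 0.058408.
Compounded annually, the equivalent nominal rate is the EAR itself: 5.8408%.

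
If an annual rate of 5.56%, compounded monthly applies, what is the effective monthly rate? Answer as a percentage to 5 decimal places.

With a nominal annual rate compounded monthly, the periodic rate is the nominal rate divided by 12.
i = 0.0556 / 12 = 0.0046333 = 0.46333%.

0.46333%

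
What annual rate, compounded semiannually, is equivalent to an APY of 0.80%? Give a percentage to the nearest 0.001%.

0.798%

(1 + r/2)^2 − 1 = 0.0080, so 1 + r/2 = 1.0080^(1/2).
r/2 = 0.003992, so r = 0.007984 = 0.798%.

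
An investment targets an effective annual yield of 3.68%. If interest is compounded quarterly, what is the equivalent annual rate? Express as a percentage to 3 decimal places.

3.630%

(1 + r/4)^4 − 1 = 0.0368, so 1 + r/4 = 1.0368^(1/4).
r/4 = 0.009076, so r = 0.036303 = 3.630%.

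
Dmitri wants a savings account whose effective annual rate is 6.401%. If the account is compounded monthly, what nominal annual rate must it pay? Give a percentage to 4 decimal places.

6.2205%

(1 + r/12)^12 − 1 = 0.06401, so 1 + r/12 = 1.06401^(1/12).
r/12 = 0.005184, so r = 0.062205 = 6.2205%.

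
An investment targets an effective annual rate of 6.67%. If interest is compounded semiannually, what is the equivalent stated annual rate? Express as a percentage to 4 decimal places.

6.5623%

(1 + r/2)^2 − 1 = 0.0667, so 1 + r/2 = 1.0667^(1/2).
r/2 = 0.032812, so r = 0.065623 = 6.5623%.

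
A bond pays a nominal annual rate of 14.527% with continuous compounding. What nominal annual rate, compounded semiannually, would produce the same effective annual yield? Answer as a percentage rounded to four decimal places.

EAR under continuous compounding: e^0.14527 − 1 = 0.156352.
Solve (1 + r/2)^2 = 1.156352: r/2 = 1.156352^(1/2) − 1 = 0.075338, so r = 0.150676 = 15.0676%.

15.0676%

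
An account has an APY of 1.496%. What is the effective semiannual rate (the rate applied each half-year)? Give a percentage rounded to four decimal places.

0.7452%

The per-half-year rate i satisfies (1 + i)^2 = 1 + 0.01496.
i = 1.01496^(1/2) − 1 = 0.0074522 = 0.7452%.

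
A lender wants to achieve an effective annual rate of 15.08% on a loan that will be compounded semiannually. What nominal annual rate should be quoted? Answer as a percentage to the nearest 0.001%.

14.551%

(1 + r/2)^2 − 1 = 0.1508, so 1 + r/2 = 1.1508^(1/2).
r/2 = 0.072753, so r = 0.145507 = 14.551%.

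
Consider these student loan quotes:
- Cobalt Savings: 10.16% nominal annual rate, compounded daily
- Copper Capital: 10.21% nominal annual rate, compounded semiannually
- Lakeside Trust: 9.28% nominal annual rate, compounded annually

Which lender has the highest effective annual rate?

Cobalt Savings

Cobalt Savings: (1 + 0.1016/365)^365 − 1 = 10.692%
Copper Capital: (1 + 0.1021/2)^2 − 1 = 10.471%
Lakeside Trust: compounded annually, EAR = 9.280%
The highest effective annual rate is Cobalt Savings at 10.692%.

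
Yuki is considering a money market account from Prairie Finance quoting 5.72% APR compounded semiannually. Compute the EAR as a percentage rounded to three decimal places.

5.802%

EAR = (1 + 0.0572/2)^2 − 1.
= 1.058018 − 1 = 5.802%.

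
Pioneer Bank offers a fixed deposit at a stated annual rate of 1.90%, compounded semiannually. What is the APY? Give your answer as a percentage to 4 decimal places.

EAR = (1 + 0.0190/2)^2 − 1.
= (1 + 0.009500)^2 − 1 = 1.019090 − 1 = 1.9090%.

1.9090%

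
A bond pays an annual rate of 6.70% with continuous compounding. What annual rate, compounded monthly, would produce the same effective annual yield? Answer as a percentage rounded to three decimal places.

6.719%

EAR under continuous compounding: e^0.0670 − 1 = 0.069295.
Solve (1 + r/12)^12 = 1.069295: r/12 = 1.069295^(1/12) − 1 = 0.005599, so r = 0.067187 = 6.719%.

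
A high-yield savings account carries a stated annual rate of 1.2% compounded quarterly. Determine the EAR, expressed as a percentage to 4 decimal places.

EAR = (1 + 0.012/4)^4 − 1.
= (1 + 0.003000)^4 − 1 = 1.012054 − 1 = 1.2054%.

1.2054%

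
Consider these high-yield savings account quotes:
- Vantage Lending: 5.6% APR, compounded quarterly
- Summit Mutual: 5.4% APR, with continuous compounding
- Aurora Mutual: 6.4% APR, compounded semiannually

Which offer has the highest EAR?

Vantage Lending: (1 + 0.056/4)^4 − 1 = 5.719%
Summit Mutual: e^0.054 − 1 = 5.548%
Aurora Mutual: (1 + 0.064/2)^2 − 1 = 6.502%
The highest effective annual rate is Aurora Mutual at 6.502%.

Aurora Mutual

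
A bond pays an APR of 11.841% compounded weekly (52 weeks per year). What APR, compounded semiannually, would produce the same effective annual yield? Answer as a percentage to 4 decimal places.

EAR = (1 + 0.11841/52)^52 − 1 = 0.125554.
Solve (1 + r/2)^2 = 1.125554: r/2 = 1.125554^(1/2) − 1 = 0.060921, so r = 0.121843 = 12.1843%.

12.1843%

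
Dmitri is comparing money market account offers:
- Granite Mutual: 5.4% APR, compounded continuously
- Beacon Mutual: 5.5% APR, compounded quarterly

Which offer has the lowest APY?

Granite Mutual: e^0.054 − 1 = 5.548%
Beacon Mutual: (1 + 0.055/4)^4 − 1 = 5.614%
The lowest effective annual rate is Granite Mutual at 5.548%.

Granite Mutual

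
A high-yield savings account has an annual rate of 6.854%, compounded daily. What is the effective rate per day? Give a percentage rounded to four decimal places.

With a nominal annual rate compounded daily, the periodic rate is the nominal rate divided by 365.
i = 0.06854 / 365 = 0.0001878 = 0.0188%.

0.0188%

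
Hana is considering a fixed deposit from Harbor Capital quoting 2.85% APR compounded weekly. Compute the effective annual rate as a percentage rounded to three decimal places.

2.890%

EAR = (1 + 0.0285/52)^52 − 1.
= (1 + 0.000548)^52 − 1 = 1.028902 − 1 = 2.890%.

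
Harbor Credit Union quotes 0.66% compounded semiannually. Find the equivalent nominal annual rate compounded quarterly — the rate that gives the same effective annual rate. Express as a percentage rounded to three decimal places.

EAR = (1 + 0.0066/2)^2 − 1 = 0.006611.
Solve (1 + r/4)^4 = 1.006611: r/4 = 1.006611^(1/4) − 1 = 0.001649, so r = 0.006595 = 0.659%.

0.659%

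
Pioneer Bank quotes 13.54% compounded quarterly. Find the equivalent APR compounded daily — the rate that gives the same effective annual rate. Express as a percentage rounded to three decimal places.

EAR = (1 + 0.1354/4)^4 − 1 = 0.142431.
Solve (1 + r/365)^365 = 1.142431: r/365 = 1.142431^(1/365) − 1 = 0.000365, so r = 0.133183 = 13.318%.

13.318%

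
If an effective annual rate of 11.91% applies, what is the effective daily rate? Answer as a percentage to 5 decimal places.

0.03083%

The per-day rate i satisfies (1 + i)^365 = 1 + 0.1191.
i = 1.1191^(1/365) − 1 = 0.0003083 = 0.03083%.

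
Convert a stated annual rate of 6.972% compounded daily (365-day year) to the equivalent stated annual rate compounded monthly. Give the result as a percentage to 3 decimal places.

6.992%

EAR = (1 + 0.06972/365)^365 − 1 = 0.072201.
Solve (1 + r/12)^12 = 1.072201: r/12 = 1.072201^(1/12) − 1 = 0.005826, so r = 0.069916 = 6.992%.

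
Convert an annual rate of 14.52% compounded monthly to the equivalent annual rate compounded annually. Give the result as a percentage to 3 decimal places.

EAR = (1 + 0.1452/12)^12 − 1 = 0.155264.
Compounded annually, the equivalent nominal rate is the EAR itself: 15.526%.

15.526%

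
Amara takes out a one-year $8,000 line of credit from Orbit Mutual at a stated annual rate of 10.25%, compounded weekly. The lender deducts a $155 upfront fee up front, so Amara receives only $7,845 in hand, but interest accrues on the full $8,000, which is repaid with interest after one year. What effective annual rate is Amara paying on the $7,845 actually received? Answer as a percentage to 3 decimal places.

Amount owed after one year: 8,000 × (1 + 0.1025/52)^52 = 8,000 × 1.107826 = $8,862.60.
Effective rate on net proceeds: 8,862.60 / 7,845 − 1 = 0.129714 = 12.971%.

12.971%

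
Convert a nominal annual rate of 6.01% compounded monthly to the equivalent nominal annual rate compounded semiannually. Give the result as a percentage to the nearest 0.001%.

EAR = (1 + 0.0601/12)^12 − 1 = 0.061783.
Solve (1 + r/2)^2 = 1.061783: r/2 = 1.061783^(1/2) − 1 = 0.030429, so r = 0.060858 = 6.086%.

6.086%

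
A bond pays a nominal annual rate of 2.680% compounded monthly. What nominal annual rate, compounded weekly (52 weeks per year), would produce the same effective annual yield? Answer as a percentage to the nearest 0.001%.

EAR = (1 + 0.02680/12)^12 − 1 = 0.027132.
Solve (1 + r/52)^52 = 1.027132: r/52 = 1.027132^(1/52) − 1 = 0.000515, so r = 0.026777 = 2.678%.

2.678%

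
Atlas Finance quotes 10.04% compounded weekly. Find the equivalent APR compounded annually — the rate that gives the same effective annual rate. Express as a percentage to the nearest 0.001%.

EAR = (1 + 0.1004/52)^52 − 1 = 0.105506.
Compounded annually, the equivalent nominal rate is the EAR itself: 10.551%.

10.551%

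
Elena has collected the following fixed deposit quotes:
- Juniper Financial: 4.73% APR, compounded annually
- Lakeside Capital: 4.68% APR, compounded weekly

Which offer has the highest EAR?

Lakeside Capital

Juniper Financial: compounded annually, EAR = 4.730%
Lakeside Capital: (1 + 0.0468/52)^52 − 1 = 4.789%
The highest effective annual rate is Lakeside Capital at 4.789%.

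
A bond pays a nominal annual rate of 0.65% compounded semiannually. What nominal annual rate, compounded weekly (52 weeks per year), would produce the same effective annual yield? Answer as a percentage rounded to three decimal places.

EAR = (1 + 0.0065/2)^2 − 1 = 0.006511.
Solve (1 + r/52)^52 = 1.006511: r/52 = 1.006511^(1/52) − 1 = 0.000125, so r = 0.006490 = 0.649%.

0.649%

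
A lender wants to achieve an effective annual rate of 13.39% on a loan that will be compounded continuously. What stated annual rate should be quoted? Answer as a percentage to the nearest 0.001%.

Continuous: nominal r satisfies e^r − 1 = 0.1339.
r = ln(1 + 0.1339) = ln(1.1339) = 0.125663 = 12.566%.

12.566%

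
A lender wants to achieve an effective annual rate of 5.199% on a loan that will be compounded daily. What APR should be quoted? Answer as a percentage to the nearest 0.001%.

5.069%

(1 + r/365)^365 − 1 = 0.05199, so 1 + r/365 = 1.05199^(1/365).
r/365 = 0.000139, so r = 0.050687 = 5.069%.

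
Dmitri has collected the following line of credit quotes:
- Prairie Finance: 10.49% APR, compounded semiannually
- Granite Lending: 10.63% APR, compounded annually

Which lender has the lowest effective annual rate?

Granite Lending

Prairie Finance: (1 + 0.1049/2)^2 − 1 = 10.765%
Granite Lending: compounded annually, EAR = 10.630%
The lowest effective annual rate is Granite Lending at 10.630%.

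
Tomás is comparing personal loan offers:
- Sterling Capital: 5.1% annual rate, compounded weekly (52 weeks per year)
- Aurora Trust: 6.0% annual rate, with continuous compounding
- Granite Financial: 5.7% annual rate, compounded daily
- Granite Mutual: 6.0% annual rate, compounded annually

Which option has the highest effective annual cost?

Aurora Trust

Sterling Capital: (1 + 0.051/52)^52 − 1 = 5.230%
Aurora Trust: e^0.060 − 1 = 6.184%
Granite Financial: (1 + 0.057/365)^365 − 1 = 5.865%
Granite Mutual: compounded annually, EAR = 6.000%
The highest effective annual rate is Aurora Trust at 6.184%.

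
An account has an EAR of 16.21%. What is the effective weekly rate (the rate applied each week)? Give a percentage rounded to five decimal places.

0.28932%

The per-week rate i satisfies (1 + i)^52 = 1 + 0.1621.
i = 1.1621^(1/52) − 1 = 0.0028932 = 0.28932%.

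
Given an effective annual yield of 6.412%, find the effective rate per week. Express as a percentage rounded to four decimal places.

The per-week rate i satisfies (1 + i)^52 = 1 + 0.06412.
i = 1.06412^(1/52) − 1 = 0.0011959 = 0.1196%.

0.1196%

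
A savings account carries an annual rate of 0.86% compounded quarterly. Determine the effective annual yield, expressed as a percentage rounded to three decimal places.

0.863%

EAR = (1 + 0.0086/4)^4 − 1.
= (1 + 0.002150)^4 − 1 = 1.008628 − 1 = 0.863%.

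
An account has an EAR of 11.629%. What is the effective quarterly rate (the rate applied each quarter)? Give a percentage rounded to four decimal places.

2.7884%

The per-quarter rate i satisfies (1 + i)^4 = 1 + 0.11629.
i = 1.11629^(1/4) − 1 = 0.0278844 = 2.7884%.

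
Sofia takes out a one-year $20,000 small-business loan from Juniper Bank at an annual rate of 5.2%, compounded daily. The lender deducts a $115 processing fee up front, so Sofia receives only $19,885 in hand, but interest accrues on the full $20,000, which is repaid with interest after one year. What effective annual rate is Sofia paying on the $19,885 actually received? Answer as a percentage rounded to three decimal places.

5.946%

Amount owed after one year: 20,000 × (1 + 0.052/365)^365 = 20,000 × 1.053372 = $21,067.44.
Effective rate on net proceeds: 21,067.44 / 19,885 − 1 = 0.059464 = 5.946%.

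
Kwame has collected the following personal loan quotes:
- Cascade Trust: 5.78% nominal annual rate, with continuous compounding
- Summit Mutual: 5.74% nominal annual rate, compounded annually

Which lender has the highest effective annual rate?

Cascade Trust

Cascade Trust: e^0.0578 − 1 = 5.950%
Summit Mutual: compounded annually, EAR = 5.740%
The highest effective annual rate is Cascade Trust at 5.950%.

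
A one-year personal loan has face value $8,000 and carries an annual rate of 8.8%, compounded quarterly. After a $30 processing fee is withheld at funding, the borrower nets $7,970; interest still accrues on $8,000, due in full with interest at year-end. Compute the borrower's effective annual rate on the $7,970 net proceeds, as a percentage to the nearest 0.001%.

9.505%

Amount owed after one year: 8,000 × (1 + 0.088/4)^4 = 8,000 × 1.090947 = $8,727.57.
Effective rate on net proceeds: 8,727.57 / 7,970 − 1 = 0.095053 = 9.505%.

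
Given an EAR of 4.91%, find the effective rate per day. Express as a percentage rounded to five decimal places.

The per-day rate i satisfies (1 + i)^365 = 1 + 0.0491.
i = 1.0491^(1/365) − 1 = 0.0001313 = 0.01313%.

0.01313%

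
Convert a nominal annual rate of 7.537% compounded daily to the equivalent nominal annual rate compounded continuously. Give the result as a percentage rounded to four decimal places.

EAR = (1 + 0.07537/365)^365 − 1 = 0.078275.
Equivalent continuous rate: r = ln(1 + 0.078275) = 0.075362 = 7.5362%.

7.5362%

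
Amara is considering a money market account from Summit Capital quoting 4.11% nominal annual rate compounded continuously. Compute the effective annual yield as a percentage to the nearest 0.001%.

4.196%

With continuous compounding, EAR = e^0.0411 − 1.
e^0.0411 = 1.041956, so EAR = 0.041956 = 4.196%.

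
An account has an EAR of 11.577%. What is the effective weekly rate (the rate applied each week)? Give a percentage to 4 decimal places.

The per-week rate i satisfies (1 + i)^52 = 1 + 0.11577.
i = 1.11577^(1/52) − 1 = 0.0021089 = 0.2109%.

0.2109%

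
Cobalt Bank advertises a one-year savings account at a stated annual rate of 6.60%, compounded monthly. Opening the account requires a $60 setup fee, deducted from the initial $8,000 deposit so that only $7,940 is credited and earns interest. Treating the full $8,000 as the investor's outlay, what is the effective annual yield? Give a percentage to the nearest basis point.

Value after one year: 7,940 × (1 + 0.0660/12)^12 = 7,940 × 1.068034 = $8,480.19.
Effective yield on the $8,000 outlay: 8,480.19 / 8,000 − 1 = 0.060023 = 6.00%.

6.00%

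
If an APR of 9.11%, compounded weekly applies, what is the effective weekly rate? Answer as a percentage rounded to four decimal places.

0.1752%

With a nominal annual rate compounded weekly, the periodic rate is the nominal rate divided by 52.
i = 0.0911 / 52 = 0.0017519 = 0.1752%.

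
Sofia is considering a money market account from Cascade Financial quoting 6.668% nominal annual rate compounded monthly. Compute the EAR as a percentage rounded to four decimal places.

EAR = (1 + 0.06668/12)^12 − 1.
= (1 + 0.005557)^12 − 1 = 1.068756 − 1 = 6.8756%.

6.8756%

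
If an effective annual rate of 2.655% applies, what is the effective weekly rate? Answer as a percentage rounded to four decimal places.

The per-week rate i satisfies (1 + i)^52 = 1 + 0.02655.
i = 1.02655^(1/52) − 1 = 0.0005040 = 0.0504%.

0.0504%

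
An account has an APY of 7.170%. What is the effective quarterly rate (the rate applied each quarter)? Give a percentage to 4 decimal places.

The per-quarter rate i satisfies (1 + i)^4 = 1 + 0.07170.
i = 1.07170^(1/4) − 1 = 0.0174623 = 1.7462%.

1.7462%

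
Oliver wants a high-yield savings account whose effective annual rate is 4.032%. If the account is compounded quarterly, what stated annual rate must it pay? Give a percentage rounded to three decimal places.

3.972%

(1 + r/4)^4 − 1 = 0.04032, so 1 + r/4 = 1.04032^(1/4).
r/4 = 0.009931, so r = 0.039724 = 3.972%.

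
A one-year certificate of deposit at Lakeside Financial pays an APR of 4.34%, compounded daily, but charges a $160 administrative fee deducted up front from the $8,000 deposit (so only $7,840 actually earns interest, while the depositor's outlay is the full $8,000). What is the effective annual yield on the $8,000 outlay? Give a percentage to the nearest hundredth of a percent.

Value after one year: 7,840 × (1 + 0.0434/365)^365 = 7,840 × 1.044353 = $8,187.73.
Effective yield on the $8,000 outlay: 8,187.73 / 8,000 − 1 = 0.023466 = 2.35%.

2.35%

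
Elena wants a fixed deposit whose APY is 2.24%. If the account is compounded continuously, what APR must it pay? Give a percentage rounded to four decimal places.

2.2153%

Continuous: nominal r satisfies e^r − 1 = 0.0224.
r = ln(1 + 0.0224) = ln(1.0224) = 0.022153 = 2.2153%.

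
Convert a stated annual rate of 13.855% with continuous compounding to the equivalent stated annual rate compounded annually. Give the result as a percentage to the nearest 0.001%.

EAR under continuous compounding: e^0.13855 − 1 = 0.148607.
Compounded annually, the equivalent nominal rate is the EAR itself: 14.861%.

14.861%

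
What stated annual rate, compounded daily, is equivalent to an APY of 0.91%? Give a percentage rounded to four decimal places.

(1 + r/365)^365 − 1 = 0.0091, so 1 + r/365 = 1.0091^(1/365).
r/365 = 0.000025, so r = 0.009059 = 0.9059%.

0.9059%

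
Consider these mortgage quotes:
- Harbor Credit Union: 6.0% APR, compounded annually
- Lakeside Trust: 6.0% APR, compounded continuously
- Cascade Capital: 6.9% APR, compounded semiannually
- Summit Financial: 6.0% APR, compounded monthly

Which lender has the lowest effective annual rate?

Harbor Credit Union: compounded annually, EAR = 6.000%
Lakeside Trust: e^0.060 − 1 = 6.184%
Cascade Capital: (1 + 0.069/2)^2 − 1 = 7.019%
Summit Financial: (1 + 0.060/12)^12 − 1 = 6.168%
The lowest effective annual rate is Harbor Credit Union at 6.000%.

Harbor Credit Union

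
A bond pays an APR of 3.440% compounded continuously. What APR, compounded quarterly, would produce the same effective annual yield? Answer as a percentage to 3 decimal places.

3.455%

EAR under continuous compounding: e^0.03440 − 1 = 0.034999.
Solve (1 + r/4)^4 = 1.034999: r/4 = 1.034999^(1/4) − 1 = 0.008637, so r = 0.034548 = 3.455%.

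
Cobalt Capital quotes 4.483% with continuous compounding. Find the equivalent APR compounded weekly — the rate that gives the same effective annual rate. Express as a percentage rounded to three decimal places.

4.485%

EAR under continuous compounding: e^0.04483 − 1 = 0.045850.
Solve (1 + r/52)^52 = 1.045850: r/52 = 1.045850^(1/52) − 1 = 0.000862, so r = 0.044849 = 4.485%.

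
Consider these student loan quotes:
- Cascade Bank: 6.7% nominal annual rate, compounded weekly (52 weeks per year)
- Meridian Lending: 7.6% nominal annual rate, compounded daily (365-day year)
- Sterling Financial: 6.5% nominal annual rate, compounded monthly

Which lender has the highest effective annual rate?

Cascade Bank: (1 + 0.067/52)^52 − 1 = 6.925%
Meridian Lending: (1 + 0.076/365)^365 − 1 = 7.895%
Sterling Financial: (1 + 0.065/12)^12 − 1 = 6.697%
The highest effective annual rate is Meridian Lending at 7.895%.

Meridian Lending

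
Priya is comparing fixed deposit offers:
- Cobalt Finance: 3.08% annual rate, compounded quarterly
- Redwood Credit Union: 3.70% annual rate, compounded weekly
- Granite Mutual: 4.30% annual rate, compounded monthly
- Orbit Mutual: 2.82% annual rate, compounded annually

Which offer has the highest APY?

Cobalt Finance: (1 + 0.0308/4)^4 − 1 = 3.116%
Redwood Credit Union: (1 + 0.0370/52)^52 − 1 = 3.768%
Granite Mutual: (1 + 0.0430/12)^12 − 1 = 4.386%
Orbit Mutual: compounded annually, EAR = 2.820%
The highest effective annual rate is Granite Mutual at 4.386%.

Granite Mutual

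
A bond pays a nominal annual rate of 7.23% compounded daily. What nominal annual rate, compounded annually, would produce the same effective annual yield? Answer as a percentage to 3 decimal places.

EAR = (1 + 0.0723/365)^365 − 1 = 0.074970.
Compounded annually, the equivalent nominal rate is the EAR itself: 7.497%.

7.497%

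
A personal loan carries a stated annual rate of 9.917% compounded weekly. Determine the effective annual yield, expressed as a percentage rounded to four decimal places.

EAR = (1 + 0.09917/52)^52 − 1.
= 1.104150 − 1 = 10.4150%.

10.4150%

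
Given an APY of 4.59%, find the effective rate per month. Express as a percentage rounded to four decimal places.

The per-month rate i satisfies (1 + i)^12 = 1 + 0.0459.
i = 1.0459^(1/12) − 1 = 0.0037468 = 0.3747%.

0.3747%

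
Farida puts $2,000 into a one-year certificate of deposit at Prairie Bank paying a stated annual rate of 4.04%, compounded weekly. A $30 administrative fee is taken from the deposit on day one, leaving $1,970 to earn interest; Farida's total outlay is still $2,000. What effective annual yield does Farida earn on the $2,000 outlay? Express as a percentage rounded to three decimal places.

Value after one year: 1,970 × (1 + 0.0404/52)^52 = 1,970 × 1.041211 = $2,051.19.
Effective yield on the $2,000 outlay: 2,051.19 / 2,000 − 1 = 0.025593 = 2.559%.

2.559%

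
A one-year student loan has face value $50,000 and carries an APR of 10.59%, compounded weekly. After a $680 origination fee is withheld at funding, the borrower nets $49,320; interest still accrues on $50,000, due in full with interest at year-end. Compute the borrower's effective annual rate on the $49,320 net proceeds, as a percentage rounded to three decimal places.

Amount owed after one year: 50,000 × (1 + 0.1059/52)^52 = 50,000 × 1.111591 = $55,579.55.
Effective rate on net proceeds: 55,579.55 / 49,320 − 1 = 0.126917 = 12.692%.

12.692%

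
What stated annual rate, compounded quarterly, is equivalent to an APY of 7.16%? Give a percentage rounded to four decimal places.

(1 + r/4)^4 − 1 = 0.0716, so 1 + r/4 = 1.0716^(1/4).
r/4 = 0.017439, so r = 0.069754 = 6.9754%.

6.9754%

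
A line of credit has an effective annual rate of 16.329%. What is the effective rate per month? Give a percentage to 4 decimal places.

1.2684%

The per-month rate i satisfies (1 + i)^12 = 1 + 0.16329.
i = 1.16329^(1/12) − 1 = 0.0126841 = 1.2684%.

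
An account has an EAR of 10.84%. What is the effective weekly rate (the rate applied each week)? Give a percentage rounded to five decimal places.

0.19811%

The per-week rate i satisfies (1 + i)^52 = 1 + 0.1084.
i = 1.1084^(1/52) − 1 = 0.0019811 = 0.19811%.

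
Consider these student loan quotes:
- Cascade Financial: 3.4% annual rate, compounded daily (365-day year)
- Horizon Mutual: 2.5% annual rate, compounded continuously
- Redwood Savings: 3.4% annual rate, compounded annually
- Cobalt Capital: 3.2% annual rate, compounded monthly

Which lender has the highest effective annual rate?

Cascade Financial: (1 + 0.034/365)^365 − 1 = 3.458%
Horizon Mutual: e^0.025 − 1 = 2.532%
Redwood Savings: compounded annually, EAR = 3.400%
Cobalt Capital: (1 + 0.032/12)^12 − 1 = 3.247%
The highest effective annual rate is Cascade Financial at 3.458%.

Cascade Financial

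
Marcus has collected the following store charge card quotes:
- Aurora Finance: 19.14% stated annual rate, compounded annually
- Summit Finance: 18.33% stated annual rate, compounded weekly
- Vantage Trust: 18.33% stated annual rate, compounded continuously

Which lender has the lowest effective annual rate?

Aurora Finance

Aurora Finance: compounded annually, EAR = 19.140%
Summit Finance: (1 + 0.1833/52)^52 − 1 = 20.079%
Vantage Trust: e^0.1833 − 1 = 20.117%
The lowest effective annual rate is Aurora Finance at 19.140%.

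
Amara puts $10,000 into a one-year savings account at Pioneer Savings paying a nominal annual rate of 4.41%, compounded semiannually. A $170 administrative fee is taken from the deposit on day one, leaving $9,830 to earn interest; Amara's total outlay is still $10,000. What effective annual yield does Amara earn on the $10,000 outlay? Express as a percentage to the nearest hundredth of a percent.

2.68%

Value after one year: 9,830 × (1 + 0.0441/2)^2 = 9,830 × 1.044586 = $10,268.28.
Effective yield on the $10,000 outlay: 10,268.28 / 10,000 − 1 = 0.026828 = 2.68%.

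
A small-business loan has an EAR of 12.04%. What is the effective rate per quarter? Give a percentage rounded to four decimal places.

The per-quarter rate i satisfies (1 + i)^4 = 1 + 0.1204.
i = 1.1204^(1/4) − 1 = 0.0288292 = 2.8829%.

2.8829%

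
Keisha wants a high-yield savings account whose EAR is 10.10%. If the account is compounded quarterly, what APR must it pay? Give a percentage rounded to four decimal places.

(1 + r/4)^4 − 1 = 0.1010, so 1 + r/4 = 1.1010^(1/4).
r/4 = 0.024346, so r = 0.097385 = 9.7385%.

9.7385%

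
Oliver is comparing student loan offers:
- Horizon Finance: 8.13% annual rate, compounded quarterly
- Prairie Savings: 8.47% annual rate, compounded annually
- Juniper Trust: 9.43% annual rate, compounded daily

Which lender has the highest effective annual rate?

Juniper Trust

Horizon Finance: (1 + 0.0813/4)^4 − 1 = 8.381%
Prairie Savings: compounded annually, EAR = 8.470%
Juniper Trust: (1 + 0.0943/365)^365 − 1 = 9.888%
The highest effective annual rate is Juniper Trust at 9.888%.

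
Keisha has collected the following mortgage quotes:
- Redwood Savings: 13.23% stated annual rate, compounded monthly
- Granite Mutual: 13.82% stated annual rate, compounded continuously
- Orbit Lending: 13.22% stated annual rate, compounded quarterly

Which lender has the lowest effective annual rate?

Redwood Savings: (1 + 0.1323/12)^12 − 1 = 14.062%
Granite Mutual: e^0.1382 − 1 = 14.821%
Orbit Lending: (1 + 0.1322/4)^4 − 1 = 13.890%
The lowest effective annual rate is Orbit Lending at 13.890%.

Orbit Lending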